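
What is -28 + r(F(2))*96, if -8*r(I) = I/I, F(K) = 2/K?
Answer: -40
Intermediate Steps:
r(I) = -1/8 (r(I) = -I/(8*I) = -1/8*1 = -1/8)
-28 + r(F(2))*96 = -28 - 1/8*96 = -28 - 12 = -40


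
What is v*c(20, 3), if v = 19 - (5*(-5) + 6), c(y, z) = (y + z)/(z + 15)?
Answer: 437/9 ≈ 48.556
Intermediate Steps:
c(y, z) = (y + z)/(15 + z)
v = 38 (v = 19 - (-25 + 6) = 19 - 1*(-19) = 19 + 19 = 38)
v*c(20, 3) = 38*((20 + 3)/(15 + 3)) = 38*(23/18) = 437/9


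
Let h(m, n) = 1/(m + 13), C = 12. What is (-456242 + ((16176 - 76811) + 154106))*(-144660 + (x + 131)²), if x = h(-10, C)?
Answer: 415990956784/9 ≈ 4.6221e+10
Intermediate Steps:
h(m, n) = 1/(13 + m)
x = ⅓ (x = 1/(13 - 10) = 1/3 = ⅓ ≈ 0.33333)
(-456242 + ((16176 - 76811) + 154106))*(-144660 + (x + 131)²) = (-456242 + ((16176 - 76811) + 154106))*(-144660 + (⅓ + 131)²) = (-456242 + (-60635 + 154106))*(-144660 + (394/3)²) = (-456242 + 93471)*(-144660 + 155236/9) = -362771*(-1146704/9) = 415990956784/9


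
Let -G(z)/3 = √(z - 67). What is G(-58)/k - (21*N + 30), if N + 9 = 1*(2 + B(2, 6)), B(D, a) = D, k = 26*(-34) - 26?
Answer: 75 + 3*I*√5/182 ≈ 75.0 + 0.036858*I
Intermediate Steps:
k = -910 (k = -884 - 26 = -910)
G(z) = -3*√(-67 + z) (G(z) = -3*√(z - 67) = -3*√(-67 + z))
N = -5 (N = -9 + 1*(2 + 2) = -9 + 1*4 = -9 + 4 = -5)
G(-58)/k - (21*N + 30) = -3*√(-67 - 58)/(-910) - (21*(-5) + 30) = -15*I*√5*(-1/910) - (-105 + 30) = -15*I*√5*(-1/910) - 1*(-75) = -15*I*√5*(-1/910) + 75 = 3*I*√5/182 + 75 = 75 + 3*I*√5/182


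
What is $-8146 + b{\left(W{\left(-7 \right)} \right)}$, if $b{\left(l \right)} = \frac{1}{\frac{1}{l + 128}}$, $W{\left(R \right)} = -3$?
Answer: $-8021$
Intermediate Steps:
$b{\left(l \right)} = 128 + l$ ($b{\left(l \right)} = \frac{1}{\frac{1}{128 + l}} = 128 + l$)
$-8146 + b{\left(W{\left(-7 \right)} \right)} = -8146 + \left(128 - 3\right) = -8146 + 125 = -8021$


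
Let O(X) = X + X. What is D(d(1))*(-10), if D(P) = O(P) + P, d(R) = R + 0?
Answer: -30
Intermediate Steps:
O(X) = 2*X
d(R) = R
D(P) = 3*P (D(P) = 2*P + P = 3*P)
D(d(1))*(-10) = (3*1)*(-10) = 3*(-10) = -30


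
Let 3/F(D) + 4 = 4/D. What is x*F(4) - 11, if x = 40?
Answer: -51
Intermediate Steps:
F(D) = 3/(-4 + 4/D)
x*F(4) - 11 = 40*(-3*4/(-4 + 4*4)) - 11 = 40*(-3*4/(-4 + 16)) - 11 = 40*(-3*4/12) - 11 = 40*(-3*4*1/12) - 11 = 40*(-1) - 11 = -40 - 11 = -51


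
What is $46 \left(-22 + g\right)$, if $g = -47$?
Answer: $-3174$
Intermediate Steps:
$46 \left(-22 + g\right) = 46 \left(-22 - 47\right) = 46 \left(-69\right) = -3174$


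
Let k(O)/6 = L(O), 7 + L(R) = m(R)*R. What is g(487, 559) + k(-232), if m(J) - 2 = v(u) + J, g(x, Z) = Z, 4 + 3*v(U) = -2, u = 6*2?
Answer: 323461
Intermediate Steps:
u = 12
v(U) = -2 (v(U) = -4/3 + (⅓)*(-2) = -4/3 - ⅔ = -2)
m(J) = J (m(J) = 2 + (-2 + J) = J)
L(R) = -7 + R² (L(R) = -7 + R*R = -7 + R²)
k(O) = -42 + 6*O² (k(O) = 6*(-7 + O²) = -42 + 6*O²)
g(487, 559) + k(-232) = 559 + (-42 + 6*(-232)²) = 559 + (-42 + 6*53824) = 559 + (-42 + 322944) = 559 + 322902 = 323461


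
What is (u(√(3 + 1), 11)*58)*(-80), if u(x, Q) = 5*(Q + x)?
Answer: -301600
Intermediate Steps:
u(x, Q) = 5*Q + 5*x
(u(√(3 + 1), 11)*58)*(-80) = ((5*11 + 5*√(3 + 1))*58)*(-80) = ((55 + 5*√4)*58)*(-80) = ((55 + 5*2)*58)*(-80) = ((55 + 10)*58)*(-80) = (65*58)*(-80) = 3770*(-80) = -301600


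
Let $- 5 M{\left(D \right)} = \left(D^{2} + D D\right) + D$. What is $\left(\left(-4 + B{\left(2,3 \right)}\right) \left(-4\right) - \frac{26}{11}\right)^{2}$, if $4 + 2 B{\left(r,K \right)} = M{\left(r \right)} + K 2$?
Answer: $\frac{22500}{121} \approx 185.95$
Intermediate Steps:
$M{\left(D \right)} = - \frac{2 D^{2}}{5} - \frac{D}{5}$ ($M{\left(D \right)} = - \frac{\left(D^{2} + D D\right) + D}{5} = - \frac{\left(D^{2} + D^{2}\right) + D}{5} = - \frac{2 D^{2} + D}{5} = - \frac{D + 2 D^{2}}{5} = - \frac{2 D^{2}}{5} - \frac{D}{5}$)
$B{\left(r,K \right)} = -2 + K - \frac{r \left(1 + 2 r\right)}{10}$ ($B{\left(r,K \right)} = -2 + \frac{- \frac{r \left(1 + 2 r\right)}{5} + K 2}{2} = -2 + \frac{- \frac{r \left(1 + 2 r\right)}{5} + 2 K}{2} = -2 + \frac{2 K - \frac{r \left(1 + 2 r\right)}{5}}{2} = -2 + \left(K - \frac{r \left(1 + 2 r\right)}{10}\right) = -2 + K - \frac{r \left(1 + 2 r\right)}{10}$)
$\left(\left(-4 + B{\left(2,3 \right)}\right) \left(-4\right) - \frac{26}{11}\right)^{2} = \left(\left(-4 - \left(- \frac{4}{5} + \frac{4}{5}\right)\right) \left(-4\right) - \frac{26}{11}\right)^{2} = \left(\left(-4 - 0\right) \left(-4\right) - \frac{26}{11}\right)^{2} = \left(\left(-4 + 0\right) \left(-4\right) - \frac{26}{11}\right)^{2} = \left(\left(-4\right) \left(-4\right) - \frac{26}{11}\right)^{2} = \left(16 - \frac{26}{11}\right)^{2} = \left(\frac{150}{11}\right)^{2} = \frac{22500}{121}$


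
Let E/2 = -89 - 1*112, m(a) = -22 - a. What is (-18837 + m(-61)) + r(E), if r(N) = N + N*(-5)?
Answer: -17190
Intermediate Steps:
E = -402 (E = 2*(-89 - 1*112) = 2*(-89 - 112) = 2*(-201) = -402)
r(N) = -4*N (r(N) = N - 5*N = -4*N)
(-18837 + m(-61)) + r(E) = (-18837 + (-22 - 1*(-61))) - 4*(-402) = (-18837 + (-22 + 61)) + 1608 = (-18837 + 39) + 1608 = -18798 + 1608 = -17190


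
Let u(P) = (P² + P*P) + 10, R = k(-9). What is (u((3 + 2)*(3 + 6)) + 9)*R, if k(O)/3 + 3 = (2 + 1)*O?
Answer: -366210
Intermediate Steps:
k(O) = -9 + 9*O (k(O) = -9 + 3*((2 + 1)*O) = -9 + 3*(3*O) = -9 + 9*O)
R = -90 (R = -9 + 9*(-9) = -9 - 81 = -90)
u(P) = 10 + 2*P² (u(P) = (P² + P²) + 10 = 2*P² + 10 = 10 + 2*P²)
(u((3 + 2)*(3 + 6)) + 9)*R = ((10 + 2*((3 + 2)*(3 + 6))²) + 9)*(-90) = ((10 + 2*(5*9)²) + 9)*(-90) = ((10 + 2*45²) + 9)*(-90) = ((10 + 2*2025) + 9)*(-90) = ((10 + 4050) + 9)*(-90) = (4060 + 9)*(-90) = 4069*(-90) = -366210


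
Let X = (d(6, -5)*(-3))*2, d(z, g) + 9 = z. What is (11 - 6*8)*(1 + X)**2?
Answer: -13357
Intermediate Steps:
d(z, g) = -9 + z
X = 18 (X = ((-9 + 6)*(-3))*2 = -3*(-3)*2 = 9*2 = 18)
(11 - 6*8)*(1 + X)**2 = (11 - 6*8)*(1 + 18)**2 = (11 - 48)*19**2 = -37*361 = -13357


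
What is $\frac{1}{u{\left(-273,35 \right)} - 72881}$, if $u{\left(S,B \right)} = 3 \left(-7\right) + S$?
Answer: $- \frac{1}{73175} \approx -1.3666 \cdot 10^{-5}$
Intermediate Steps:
$u{\left(S,B \right)} = -21 + S$
$\frac{1}{u{\left(-273,35 \right)} - 72881} = \frac{1}{\left(-21 - 273\right) - 72881} = \frac{1}{-294 - 72881} = \frac{1}{-73175} = - \frac{1}{73175}$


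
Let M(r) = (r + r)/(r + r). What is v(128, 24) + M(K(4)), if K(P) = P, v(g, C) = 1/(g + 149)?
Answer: 278/277 ≈ 1.0036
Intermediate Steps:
v(g, C) = 1/(149 + g)
M(r) = 1 (M(r) = (2*r)/((2*r)) = (2*r)*(1/(2*r)) = 1)
v(128, 24) + M(K(4)) = 1/(149 + 128) + 1 = 1/277 + 1 = 278/277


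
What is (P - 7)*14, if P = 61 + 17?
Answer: 994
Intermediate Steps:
P = 78
(P - 7)*14 = (78 - 7)*14 = 71*14 = 994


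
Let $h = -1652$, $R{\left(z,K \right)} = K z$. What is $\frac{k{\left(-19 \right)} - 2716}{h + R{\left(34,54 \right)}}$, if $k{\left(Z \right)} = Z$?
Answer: $- \frac{2735}{184} \approx -14.864$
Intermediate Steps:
$\frac{k{\left(-19 \right)} - 2716}{h + R{\left(34,54 \right)}} = \frac{-19 - 2716}{-1652 + 54 \cdot 34} = - \frac{2735}{-1652 + 1836} = - \frac{2735}{184}$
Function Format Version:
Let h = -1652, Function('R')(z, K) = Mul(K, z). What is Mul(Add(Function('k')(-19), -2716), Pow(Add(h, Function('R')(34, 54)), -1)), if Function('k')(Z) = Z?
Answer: Rational(-2735, 184) ≈ -14.864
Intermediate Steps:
Mul(Add(Function('k')(-19), -2716), Pow(Add(h, Function('R')(34, 54)), -1)) = Mul(Add(-19, -2716), Pow(Add(-1652, Mul(54, 34)), -1)) = Mul(-2735, Pow(Add(-1652, 1836), -1)) = Mul(-2735, Pow(184, -1)) = Mul(-2735, Rational(1, 184)) = Rational(-2735, 184)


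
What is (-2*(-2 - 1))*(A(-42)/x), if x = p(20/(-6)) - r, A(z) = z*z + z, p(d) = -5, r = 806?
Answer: -10332/811 ≈ -12.740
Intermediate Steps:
A(z) = z + z² (A(z) = z² + z = z + z²)
x = -811 (x = -5 - 1*806 = -5 - 806 = -811)
(-2*(-2 - 1))*(A(-42)/x) = (-2*(-2 - 1))*(-42*(1 - 42)/(-811)) = (-2*(-3))*(-42*(-41)*(-1/811)) = 6*(1722*(-1/811)) = 6*(-1722/811) = -10332/811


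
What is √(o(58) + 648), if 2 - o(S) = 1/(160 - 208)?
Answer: √93603/12 ≈ 25.496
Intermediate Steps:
o(S) = 97/48 (o(S) = 2 - 1/(160 - 208) = 2 - 1/(-48) = 2 - 1*(-1/48) = 2 + 1/48 = 97/48)
√(o(58) + 648) = √(97/48 + 648) = √(31201/48) = √93603/12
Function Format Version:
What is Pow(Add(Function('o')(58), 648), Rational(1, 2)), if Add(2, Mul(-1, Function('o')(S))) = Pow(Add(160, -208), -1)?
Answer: Mul(Rational(1, 12), Pow(93603, Rational(1, 2))) ≈ 25.496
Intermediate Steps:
Function('o')(S) = Rational(97, 48) (Function('o')(S) = Add(2, Mul(-1, Pow(Add(160, -208), -1))) = Add(2, Mul(-1, Pow(-48, -1))) = Add(2, Mul(-1, Rational(-1, 48))) = Add(2, Rational(1, 48)) = Rational(97, 48))
Pow(Add(Function('o')(58), 648), Rational(1, 2)) = Pow(Add(Rational(97, 48), 648), Rational(1, 2)) = Pow(Rational(31201, 48), Rational(1, 2)) = Mul(Rational(1, 12), Pow(93603, Rational(1, 2)))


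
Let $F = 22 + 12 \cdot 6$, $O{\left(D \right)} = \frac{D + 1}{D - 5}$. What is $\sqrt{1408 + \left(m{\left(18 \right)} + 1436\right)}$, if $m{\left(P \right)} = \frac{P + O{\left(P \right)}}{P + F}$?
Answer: $\frac{\sqrt{376841647}}{364} \approx 53.331$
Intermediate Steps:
$O{\left(D \right)} = \frac{1 + D}{-5 + D}$
$F = 94$ ($F = 22 + 72 = 94$)
$m{\left(P \right)} = \frac{P + \frac{1 + P}{-5 + P}}{94 + P}$ ($m{\left(P \right)} = \frac{P + \frac{1 + P}{-5 + P}}{P + 94} = \frac{P + \frac{1 + P}{-5 + P}}{94 + P}$)
$\sqrt{1408 + \left(m{\left(18 \right)} + 1436\right)} = \sqrt{1408 + \left(\frac{1 + 18 + 18 \left(-5 + 18\right)}{\left(-5 + 18\right) \left(94 + 18\right)} + 1436\right)} = \sqrt{1408 + \left(\frac{1 + 18 + 18 \cdot 13}{13 \cdot 112} + 1436\right)} = \sqrt{1408 + \left(\frac{1}{13} \cdot \frac{1}{112} \left(1 + 18 + 234\right) + 1436\right)} = \sqrt{1408 + \left(\frac{1}{13} \cdot \frac{1}{112} \cdot 253 + 1436\right)} = \sqrt{1408 + \left(\frac{253}{1456} + 1436\right)} = \sqrt{1408 + \frac{2091069}{1456}} = \sqrt{\frac{4141117}{1456}} = \frac{\sqrt{376841647}}{364}$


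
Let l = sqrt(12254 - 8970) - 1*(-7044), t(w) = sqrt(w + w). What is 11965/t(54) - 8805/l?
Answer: -15505605/12403663 + 8805*sqrt(821)/24807326 + 11965*sqrt(3)/18 ≈ 1150.1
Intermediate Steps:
t(w) = sqrt(2)*sqrt(w) (t(w) = sqrt(2*w) = sqrt(2)*sqrt(w))
l = 7044 + 2*sqrt(821) (l = sqrt(3284) + 7044 = 2*sqrt(821) + 7044 = 7044 + 2*sqrt(821) ≈ 7101.3)
11965/t(54) - 8805/l = 11965/((sqrt(2)*sqrt(54))) - 8805/(7044 + 2*sqrt(821)) = 11965/((sqrt(2)*(3*sqrt(6)))) - 8805/(7044 + 2*sqrt(821)) = 11965/((6*sqrt(3))) - 8805/(7044 + 2*sqrt(821)) = 11965*(sqrt(3)/18) - 8805/(7044 + 2*sqrt(821)) = 11965*sqrt(3)/18 - 8805/(7044 + 2*sqrt(821)) = -8805/(7044 + 2*sqrt(821)) + 11965*sqrt(3)/18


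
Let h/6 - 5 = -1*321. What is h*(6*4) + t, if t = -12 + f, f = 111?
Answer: -45405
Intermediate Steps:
t = 99 (t = -12 + 111 = 99)
h = -1896 (h = 30 + 6*(-1*321) = 30 + 6*(-321) = 30 - 1926 = -1896)
h*(6*4) + t = -11376*4 + 99 = -1896*24 + 99 = -45504 + 99 = -45405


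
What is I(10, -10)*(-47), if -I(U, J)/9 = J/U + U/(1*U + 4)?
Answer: -846/7 ≈ -120.86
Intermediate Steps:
I(U, J) = -9*J/U - 9*U/(4 + U) (I(U, J) = -9*(J/U + U/(1*U + 4)) = -9*(J/U + U/(U + 4)) = -9*(J/U + U/(4 + U)) = -9*J/U - 9*U/(4 + U))
I(10, -10)*(-47) = (9*(-1*10² - 4*(-10) - 1*(-10)*10)/(10*(4 + 10)))*(-47) = (9*(⅒)*(-1*100 + 40 + 100)/14)*(-47) = (9*(⅒)*(1/14)*(-100 + 40 + 100))*(-47) = (9*(⅒)*(1/14)*40)*(-47) = (18/7)*(-47) = -846/7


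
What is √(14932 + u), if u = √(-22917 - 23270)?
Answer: √(14932 + I*√46187) ≈ 122.2 + 0.8793*I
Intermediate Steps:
u = I*√46187 (u = √(-46187) = I*√46187 ≈ 214.91*I)
√(14932 + u) = √(14932 + I*√46187)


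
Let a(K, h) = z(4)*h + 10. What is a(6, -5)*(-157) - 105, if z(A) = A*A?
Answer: 10885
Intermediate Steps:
z(A) = A**2
a(K, h) = 10 + 16*h (a(K, h) = 4**2*h + 10 = 16*h + 10 = 10 + 16*h)
a(6, -5)*(-157) - 105 = (10 + 16*(-5))*(-157) - 105 = (10 - 80)*(-157) - 105 = -70*(-157) - 105 = 10990 - 105 = 10885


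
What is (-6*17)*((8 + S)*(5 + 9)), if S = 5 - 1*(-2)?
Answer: -21420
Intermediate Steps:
S = 7 (S = 5 + 2 = 7)
(-6*17)*((8 + S)*(5 + 9)) = (-6*17)*((8 + 7)*(5 + 9)) = -1530*14 = -102*210 = -21420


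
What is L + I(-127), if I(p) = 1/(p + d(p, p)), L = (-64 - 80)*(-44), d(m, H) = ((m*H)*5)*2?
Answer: 1021128769/161163 ≈ 6336.0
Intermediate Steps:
d(m, H) = 10*H*m (d(m, H) = ((H*m)*5)*2 = (5*H*m)*2 = 10*H*m)
L = 6336 (L = -144*(-44) = 6336)
I(p) = 1/(p + 10*p²) (I(p) = 1/(p + 10*p*p) = 1/(p + 10*p²))
L + I(-127) = 6336 + 1/((-127)*(1 + 10*(-127))) = 6336 - 1/(127*(1 - 1270)) = 6336 - 1/127/(-1269) = 6336 - 1/127*(-1/1269) = 6336 + 1/161163 = 1021128769/161163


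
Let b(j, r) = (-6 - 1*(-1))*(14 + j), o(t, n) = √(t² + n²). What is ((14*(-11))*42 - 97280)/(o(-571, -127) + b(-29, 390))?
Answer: 1556220/67309 - 103748*√342170/336545 ≈ -157.21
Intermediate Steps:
o(t, n) = √(n² + t²)
b(j, r) = -70 - 5*j (b(j, r) = (-6 + 1)*(14 + j) = -5*(14 + j) = -70 - 5*j)
((14*(-11))*42 - 97280)/(o(-571, -127) + b(-29, 390)) = ((14*(-11))*42 - 97280)/(√((-127)² + (-571)²) + (-70 - 5*(-29))) = (-154*42 - 97280)/(√(16129 + 326041) + (-70 + 145)) = (-6468 - 97280)/(√342170 + 75) = -103748/(75 + √342170)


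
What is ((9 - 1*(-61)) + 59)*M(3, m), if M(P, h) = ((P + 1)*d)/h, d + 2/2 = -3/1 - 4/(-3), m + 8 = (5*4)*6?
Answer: -86/7 ≈ -12.286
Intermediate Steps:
m = 112 (m = -8 + (5*4)*6 = -8 + 20*6 = -8 + 120 = 112)
d = -8/3 (d = -1 + (-3/1 - 4/(-3)) = -1 + (-3*1 - 4*(-⅓)) = -1 + (-3 + 4/3) = -1 - 5/3 = -8/3 ≈ -2.6667)
M(P, h) = (-8/3 - 8*P/3)/h (M(P, h) = ((P + 1)*(-8/3))/h = ((1 + P)*(-8/3))/h = (-8/3 - 8*P/3)/h)
((9 - 1*(-61)) + 59)*M(3, m) = ((9 - 1*(-61)) + 59)*((8/3)*(-1 - 1*3)/112) = ((9 + 61) + 59)*((8/3)*(1/112)*(-1 - 3)) = (70 + 59)*((8/3)*(1/112)*(-4)) = 129*(-2/21) = -86/7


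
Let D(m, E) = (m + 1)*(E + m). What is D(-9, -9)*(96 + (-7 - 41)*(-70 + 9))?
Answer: 435456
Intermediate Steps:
D(m, E) = (1 + m)*(E + m)
D(-9, -9)*(96 + (-7 - 41)*(-70 + 9)) = (-9 - 9 + (-9)² - 9*(-9))*(96 + (-7 - 41)*(-70 + 9)) = (-9 - 9 + 81 + 81)*(96 - 48*(-61)) = 144*(96 + 2928) = 144*3024 = 435456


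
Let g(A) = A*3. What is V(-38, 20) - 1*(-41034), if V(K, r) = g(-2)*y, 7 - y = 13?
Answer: 41070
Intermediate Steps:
g(A) = 3*A
y = -6 (y = 7 - 1*13 = 7 - 13 = -6)
V(K, r) = 36 (V(K, r) = (3*(-2))*(-6) = -6*(-6) = 36)
V(-38, 20) - 1*(-41034) = 36 - 1*(-41034) = 36 + 41034 = 41070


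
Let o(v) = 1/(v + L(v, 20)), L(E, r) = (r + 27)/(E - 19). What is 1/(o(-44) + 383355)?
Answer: 2819/1080677682 ≈ 2.6085e-6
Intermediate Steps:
L(E, r) = (27 + r)/(-19 + E)
o(v) = 1/(v + 47/(-19 + v)) (o(v) = 1/(v + (27 + 20)/(-19 + v)) = 1/(v + 47/(-19 + v)))
1/(o(-44) + 383355) = 1/((-19 - 44)/(47 - 44*(-19 - 44)) + 383355) = 1/(-63/(47 - 44*(-63)) + 383355) = 1/(-63/(47 + 2772) + 383355) = 1/(-63/2819 + 383355) = 1/(1080677682/2819) = 2819/1080677682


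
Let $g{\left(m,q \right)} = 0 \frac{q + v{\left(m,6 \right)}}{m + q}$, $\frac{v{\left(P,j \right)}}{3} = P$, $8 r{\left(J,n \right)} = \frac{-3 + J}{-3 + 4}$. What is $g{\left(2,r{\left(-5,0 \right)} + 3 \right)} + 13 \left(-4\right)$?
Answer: $-52$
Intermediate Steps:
$r{\left(J,n \right)} = - \frac{3}{8} + \frac{J}{8}$ ($r{\left(J,n \right)} = \frac{\left(-3 + J\right) \frac{1}{-3 + 4}}{8} = \frac{\left(-3 + J\right) 1^{-1}}{8} = \frac{\left(-3 + J\right) 1}{8} = \frac{-3 + J}{8} = - \frac{3}{8} + \frac{J}{8}$)
$v{\left(P,j \right)} = 3 P$
$g{\left(m,q \right)} = 0$ ($g{\left(m,q \right)} = 0 \frac{q + 3 m}{m + q} = 0$)
$g{\left(2,r{\left(-5,0 \right)} + 3 \right)} + 13 \left(-4\right) = 0 + 13 \left(-4\right) = 0 - 52 = -52$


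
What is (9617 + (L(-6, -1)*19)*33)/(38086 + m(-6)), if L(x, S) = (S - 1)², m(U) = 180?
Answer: 12125/38266 ≈ 0.31686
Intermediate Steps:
L(x, S) = (-1 + S)²
(9617 + (L(-6, -1)*19)*33)/(38086 + m(-6)) = (9617 + ((-1 - 1)²*19)*33)/(38086 + 180) = (9617 + ((-2)²*19)*33)/38266 = (9617 + (4*19)*33)*(1/38266) = (9617 + 76*33)*(1/38266) = (9617 + 2508)*(1/38266) = 12125*(1/38266) = 12125/38266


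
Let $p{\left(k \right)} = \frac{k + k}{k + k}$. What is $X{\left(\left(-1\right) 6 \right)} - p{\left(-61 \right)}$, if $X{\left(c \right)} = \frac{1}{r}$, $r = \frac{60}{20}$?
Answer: $- \frac{2}{3} \approx -0.66667$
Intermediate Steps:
$p{\left(k \right)} = 1$ ($p{\left(k \right)} = \frac{2 k}{2 k} = 2 k \frac{1}{2 k} = 1$)
$r = 3$ ($r = 60 \cdot \frac{1}{20} = 3$)
$X{\left(c \right)} = \frac{1}{3}$
$X{\left(\left(-1\right) 6 \right)} - p{\left(-61 \right)} = \frac{1}{3} - 1 = - \frac{2}{3}$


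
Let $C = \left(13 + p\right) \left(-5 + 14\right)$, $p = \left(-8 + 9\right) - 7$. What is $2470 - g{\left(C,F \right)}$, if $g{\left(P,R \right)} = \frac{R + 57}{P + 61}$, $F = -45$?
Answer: $\frac{76567}{31} \approx 2469.9$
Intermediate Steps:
$p = -6$ ($p = 1 - 7 = -6$)
$C = 63$ ($C = \left(13 - 6\right) \left(-5 + 14\right) = 7 \cdot 9 = 63$)
$g{\left(P,R \right)} = \frac{57 + R}{61 + P}$
$2470 - g{\left(C,F \right)} = 2470 - \frac{57 - 45}{61 + 63} = 2470 - \frac{1}{124} \cdot 12 = 2470 - \frac{3}{31} = \frac{76567}{31}$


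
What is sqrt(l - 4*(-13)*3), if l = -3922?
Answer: I*sqrt(3766) ≈ 61.368*I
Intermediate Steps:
sqrt(l - 4*(-13)*3) = sqrt(-3922 - 4*(-13)*3) = sqrt(-3922 + 52*3) = sqrt(-3922 + 156) = sqrt(-3766) = I*sqrt(3766)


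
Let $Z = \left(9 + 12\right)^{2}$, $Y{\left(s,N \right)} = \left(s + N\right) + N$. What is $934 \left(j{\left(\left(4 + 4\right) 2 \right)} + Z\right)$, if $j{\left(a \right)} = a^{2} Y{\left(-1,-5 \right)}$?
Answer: $-2218250$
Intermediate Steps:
$Y{\left(s,N \right)} = s + 2 N$ ($Y{\left(s,N \right)} = \left(N + s\right) + N = s + 2 N$)
$j{\left(a \right)} = - 11 a^{2}$ ($j{\left(a \right)} = a^{2} \left(-1 + 2 \left(-5\right)\right) = a^{2} \left(-1 - 10\right) = a^{2} \left(-11\right) = - 11 a^{2}$)
$Z = 441$ ($Z = 21^{2} = 441$)
$934 \left(j{\left(\left(4 + 4\right) 2 \right)} + Z\right) = 934 \left(- 11 \left(\left(4 + 4\right) 2\right)^{2} + 441\right) = 934 \left(- 11 \left(8 \cdot 2\right)^{2} + 441\right) = 934 \left(- 11 \cdot 16^{2} + 441\right) = 934 \left(\left(-11\right) 256 + 441\right) = 934 \left(-2816 + 441\right) = 934 \left(-2375\right) = -2218250$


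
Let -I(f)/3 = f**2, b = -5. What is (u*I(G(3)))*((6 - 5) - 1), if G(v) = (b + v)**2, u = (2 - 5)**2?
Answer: 0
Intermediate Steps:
u = 9 (u = (-3)**2 = 9)
G(v) = (-5 + v)**2
I(f) = -3*f**2
(u*I(G(3)))*((6 - 5) - 1) = (9*(-3*(-5 + 3)**4))*((6 - 5) - 1) = (9*(-3*((-2)**2)**2))*(1 - 1) = (9*(-3*4**2))*0 = (9*(-3*16))*0 = (9*(-48))*0 = -432*0 = 0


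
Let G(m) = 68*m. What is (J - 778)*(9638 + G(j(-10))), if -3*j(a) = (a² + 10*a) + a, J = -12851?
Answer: -134445542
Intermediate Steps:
j(a) = -11*a/3 - a²/3 (j(a) = -((a² + 10*a) + a)/3 = -(a² + 11*a)/3 = -11*a/3 - a²/3)
(J - 778)*(9638 + G(j(-10))) = (-12851 - 778)*(9638 + 68*(-⅓*(-10)*(11 - 10))) = -13629*(9638 + 68*(-⅓*(-10)*1)) = -13629*(9638 + 68*(10/3)) = -13629*(9638 + 680/3) = -13629*29594/3 = -134445542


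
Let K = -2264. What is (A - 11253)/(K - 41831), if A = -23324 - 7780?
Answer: 42357/44095 ≈ 0.96058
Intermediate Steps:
A = -31104
(A - 11253)/(K - 41831) = (-31104 - 11253)/(-2264 - 41831) = -42357/(-44095) = -42357*(-1/44095) = 42357/44095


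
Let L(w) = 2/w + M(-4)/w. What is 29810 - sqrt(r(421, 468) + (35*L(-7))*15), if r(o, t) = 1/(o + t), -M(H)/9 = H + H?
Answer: 29810 - I*sqrt(4386280661)/889 ≈ 29810.0 - 74.498*I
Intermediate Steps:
M(H) = -18*H (M(H) = -9*(H + H) = -18*H)
L(w) = 74/w (L(w) = 2/w + (-18*(-4))/w = 2/w + 72/w = 74/w)
29810 - sqrt(r(421, 468) + (35*L(-7))*15) = 29810 - sqrt(1/(421 + 468) + (35*(74/(-7)))*15) = 29810 - sqrt(1/889 + (35*(74*(-1/7)))*15) = 29810 - sqrt(1/889 + (35*(-74/7))*15) = 29810 - sqrt(1/889 - 370*15) = 29810 - sqrt(1/889 - 5550) = 29810 - sqrt(-4933949/889) = 29810 - I*sqrt(4386280661)/889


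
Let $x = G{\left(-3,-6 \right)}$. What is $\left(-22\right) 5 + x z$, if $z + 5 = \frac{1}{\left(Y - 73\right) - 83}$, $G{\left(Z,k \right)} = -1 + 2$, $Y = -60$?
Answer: $- \frac{24841}{216} \approx -115.0$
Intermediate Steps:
$G{\left(Z,k \right)} = 1$
$x = 1$
$z = - \frac{1081}{216}$ ($z = -5 + \frac{1}{\left(-60 - 73\right) - 83} = -5 + \frac{1}{-133 - 83} = -5 + \frac{1}{-216} = -5 - \frac{1}{216} = - \frac{1081}{216} \approx -5.0046$)
$\left(-22\right) 5 + x z = \left(-22\right) 5 + 1 \left(- \frac{1081}{216}\right) = -110 - \frac{1081}{216} = - \frac{24841}{216}$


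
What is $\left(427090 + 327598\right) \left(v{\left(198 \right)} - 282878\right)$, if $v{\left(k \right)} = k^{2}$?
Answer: $-183897843712$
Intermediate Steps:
$\left(427090 + 327598\right) \left(v{\left(198 \right)} - 282878\right) = \left(427090 + 327598\right) \left(198^{2} - 282878\right) = 754688 \left(39204 - 282878\right) = 754688 \left(-243674\right) = -183897843712$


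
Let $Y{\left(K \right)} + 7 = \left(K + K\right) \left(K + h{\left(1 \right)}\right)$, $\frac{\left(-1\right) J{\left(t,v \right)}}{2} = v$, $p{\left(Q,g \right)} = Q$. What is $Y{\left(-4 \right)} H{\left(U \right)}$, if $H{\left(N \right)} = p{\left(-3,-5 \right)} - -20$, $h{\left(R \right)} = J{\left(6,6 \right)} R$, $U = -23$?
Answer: $2057$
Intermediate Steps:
$J{\left(t,v \right)} = - 2 v$
$h{\left(R \right)} = - 12 R$ ($h{\left(R \right)} = \left(-2\right) 6 R = - 12 R$)
$H{\left(N \right)} = 17$ ($H{\left(N \right)} = -3 - -20 = -3 + 20 = 17$)
$Y{\left(K \right)} = -7 + 2 K \left(-12 + K\right)$ ($Y{\left(K \right)} = -7 + \left(K + K\right) \left(K - 12\right) = -7 + 2 K \left(K - 12\right) = -7 + 2 K \left(-12 + K\right)$)
$Y{\left(-4 \right)} H{\left(U \right)} = \left(-7 - -96 + 2 \left(-4\right)^{2}\right) 17 = \left(-7 + 96 + 2 \cdot 16\right) 17 = \left(-7 + 96 + 32\right) 17 = 121 \cdot 17 = 2057$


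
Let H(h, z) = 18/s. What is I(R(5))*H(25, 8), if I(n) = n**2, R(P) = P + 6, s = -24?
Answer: -363/4 ≈ -90.750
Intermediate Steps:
H(h, z) = -3/4 (H(h, z) = 18/(-24) = 18*(-1/24) = -3/4)
R(P) = 6 + P
I(R(5))*H(25, 8) = (6 + 5)**2*(-3/4) = 11**2*(-3/4) = 121*(-3/4) = -363/4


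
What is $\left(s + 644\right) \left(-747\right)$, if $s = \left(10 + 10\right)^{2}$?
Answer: $-779868$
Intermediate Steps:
$s = 400$ ($s = 20^{2} = 400$)
$\left(s + 644\right) \left(-747\right) = \left(400 + 644\right) \left(-747\right) = 1044 \left(-747\right) = -779868$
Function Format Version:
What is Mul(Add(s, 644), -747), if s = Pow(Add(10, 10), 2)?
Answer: -779868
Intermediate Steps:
s = 400 (s = Pow(20, 2) = 400)
Mul(Add(s, 644), -747) = Mul(Add(400, 644), -747) = Mul(1044, -747) = -779868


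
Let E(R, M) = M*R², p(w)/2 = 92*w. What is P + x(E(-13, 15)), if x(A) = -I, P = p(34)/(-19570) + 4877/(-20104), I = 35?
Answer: -6995724157/196717640 ≈ -35.562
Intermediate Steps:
p(w) = 184*w (p(w) = 2*(92*w) = 184*w)
P = -110606757/196717640 (P = (184*34)/(-19570) + 4877/(-20104) = 6256*(-1/19570) + 4877*(-1/20104) = -3128/9785 - 4877/20104 = -110606757/196717640 ≈ -0.56226)
x(A) = -35 (x(A) = -1*35 = -35)
P + x(E(-13, 15)) = -110606757/196717640 - 35 = -6995724157/196717640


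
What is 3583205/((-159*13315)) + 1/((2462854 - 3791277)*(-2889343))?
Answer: -2750661433274493632/1625188639908916113 ≈ -1.6925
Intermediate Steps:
3583205/((-159*13315)) + 1/((2462854 - 3791277)*(-2889343)) = 3583205/(-2117085) - 1/2889343/(-1328423) = 3583205*(-1/2117085) - 1/1328423*(-1/2889343) = -716641/423417 + 1/3838269696089 = -2750661433274493632/1625188639908916113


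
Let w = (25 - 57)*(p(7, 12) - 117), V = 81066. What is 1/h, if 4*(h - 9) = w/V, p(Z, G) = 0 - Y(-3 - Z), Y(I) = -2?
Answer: 40533/365257 ≈ 0.11097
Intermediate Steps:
p(Z, G) = 2 (p(Z, G) = 0 - 1*(-2) = 0 + 2 = 2)
w = 3680 (w = (25 - 57)*(2 - 117) = -32*(-115) = 3680)
h = 365257/40533 (h = 9 + (3680/81066)/4 = 9 + (3680*(1/81066))/4 = 9 + (¼)*(1840/40533) = 9 + 460/40533 = 365257/40533 ≈ 9.0114)
1/h = 1/(365257/40533) = 40533/365257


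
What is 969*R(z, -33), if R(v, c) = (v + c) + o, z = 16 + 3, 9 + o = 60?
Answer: 35853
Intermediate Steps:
o = 51 (o = -9 + 60 = 51)
z = 19
R(v, c) = 51 + c + v (R(v, c) = (v + c) + 51 = (c + v) + 51 = 51 + c + v)
969*R(z, -33) = 969*(51 - 33 + 19) = 969*37 = 35853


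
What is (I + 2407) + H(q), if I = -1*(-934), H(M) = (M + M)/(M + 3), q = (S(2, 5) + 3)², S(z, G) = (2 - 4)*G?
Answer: 86915/26 ≈ 3342.9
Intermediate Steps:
S(z, G) = -2*G
q = 49 (q = (-2*5 + 3)² = (-10 + 3)² = (-7)² = 49)
H(M) = 2*M/(3 + M) (H(M) = (2*M)/(3 + M) = 2*M/(3 + M))
I = 934
(I + 2407) + H(q) = (934 + 2407) + 2*49/(3 + 49) = 3341 + 2*49/52 = 3341 + 2*49*(1/52) = 3341 + 49/26 = 86915/26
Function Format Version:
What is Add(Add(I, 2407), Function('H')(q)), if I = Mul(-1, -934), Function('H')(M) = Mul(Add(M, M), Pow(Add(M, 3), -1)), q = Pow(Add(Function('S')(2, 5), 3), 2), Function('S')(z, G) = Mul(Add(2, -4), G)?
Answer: Rational(86915, 26) ≈ 3342.9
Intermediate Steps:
Function('S')(z, G) = Mul(-2, G)
q = 49 (q = Pow(Add(Mul(-2, 5), 3), 2) = Pow(Add(-10, 3), 2) = Pow(-7, 2) = 49)
Function('H')(M) = Mul(2, M, Pow(Add(3, M), -1)) (Function('H')(M) = Mul(Mul(2, M), Pow(Add(3, M), -1)) = Mul(2, M, Pow(Add(3, M), -1)))
I = 934
Add(Add(I, 2407), Function('H')(q)) = Add(Add(934, 2407), Mul(2, 49, Pow(Add(3, 49), -1))) = Add(3341, Mul(2, 49, Pow(52, -1))) = Add(3341, Mul(2, 49, Rational(1, 52))) = Add(3341, Rational(49, 26)) = Rational(86915, 26)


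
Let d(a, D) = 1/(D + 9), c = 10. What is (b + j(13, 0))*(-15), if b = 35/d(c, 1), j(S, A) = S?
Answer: -5445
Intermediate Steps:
d(a, D) = 1/(9 + D)
b = 350 (b = 35/(1/(9 + 1)) = 35/(1/10) = 35/(⅒) = 35*10 = 350)
(b + j(13, 0))*(-15) = (350 + 13)*(-15) = 363*(-15) = -5445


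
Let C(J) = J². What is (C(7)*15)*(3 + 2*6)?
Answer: 11025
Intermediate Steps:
(C(7)*15)*(3 + 2*6) = (7²*15)*(3 + 2*6) = (49*15)*(3 + 12) = 735*15 = 11025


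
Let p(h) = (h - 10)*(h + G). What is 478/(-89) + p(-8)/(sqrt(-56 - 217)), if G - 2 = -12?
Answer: -478/89 - 108*I*sqrt(273)/91 ≈ -5.3708 - 19.609*I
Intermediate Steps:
G = -10 (G = 2 - 12 = -10)
p(h) = (-10 + h)**2 (p(h) = (h - 10)*(h - 10) = (-10 + h)*(-10 + h) = (-10 + h)**2)
478/(-89) + p(-8)/(sqrt(-56 - 217)) = 478/(-89) + (100 + (-8)**2 - 20*(-8))/(sqrt(-56 - 217)) = 478*(-1/89) + (100 + 64 + 160)/(sqrt(-273)) = -478/89 + 324/((I*sqrt(273))) = -478/89 + 324*(-I*sqrt(273)/273) = -478/89 - 108*I*sqrt(273)/91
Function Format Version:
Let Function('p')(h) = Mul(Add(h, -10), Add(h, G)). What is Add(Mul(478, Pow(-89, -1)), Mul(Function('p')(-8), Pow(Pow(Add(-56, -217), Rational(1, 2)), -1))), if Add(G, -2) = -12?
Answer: Add(Rational(-478, 89), Mul(Rational(-108, 91), I, Pow(273, Rational(1, 2)))) ≈ Add(-5.3708, Mul(-19.609, I))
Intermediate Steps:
G = -10 (G = Add(2, -12) = -10)
Function('p')(h) = Pow(Add(-10, h), 2) (Function('p')(h) = Mul(Add(h, -10), Add(h, -10)) = Mul(Add(-10, h), Add(-10, h)) = Pow(Add(-10, h), 2))
Add(Mul(478, Pow(-89, -1)), Mul(Function('p')(-8), Pow(Pow(Add(-56, -217), Rational(1, 2)), -1))) = Add(Mul(478, Pow(-89, -1)), Mul(Add(100, Pow(-8, 2), Mul(-20, -8)), Pow(Pow(Add(-56, -217), Rational(1, 2)), -1))) = Add(Mul(478, Rational(-1, 89)), Mul(Add(100, 64, 160), Pow(Pow(-273, Rational(1, 2)), -1))) = Add(Rational(-478, 89), Mul(324, Pow(Mul(I, Pow(273, Rational(1, 2))), -1))) = Add(Rational(-478, 89), Mul(324, Mul(Rational(-1, 273), I, Pow(273, Rational(1, 2))))) = Add(Rational(-478, 89), Mul(Rational(-108, 91), I, Pow(273, Rational(1, 2))))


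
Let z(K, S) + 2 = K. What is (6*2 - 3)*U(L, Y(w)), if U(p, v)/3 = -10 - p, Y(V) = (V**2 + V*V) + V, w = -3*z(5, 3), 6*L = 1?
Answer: -549/2 ≈ -274.50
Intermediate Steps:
L = 1/6 (L = (1/6)*1 = 1/6 ≈ 0.16667)
z(K, S) = -2 + K
w = -9 (w = -3*(-2 + 5) = -3*3 = -9)
Y(V) = V + 2*V**2 (Y(V) = (V**2 + V**2) + V = 2*V**2 + V = V + 2*V**2)
U(p, v) = -30 - 3*p (U(p, v) = 3*(-10 - p) = -30 - 3*p)
(6*2 - 3)*U(L, Y(w)) = (6*2 - 3)*(-30 - 3*1/6) = (12 - 3)*(-30 - 1/2) = 9*(-61/2) = -549/2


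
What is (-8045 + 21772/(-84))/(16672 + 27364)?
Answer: -43597/231189 ≈ -0.18858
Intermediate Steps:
(-8045 + 21772/(-84))/(16672 + 27364) = (-8045 + 21772*(-1/84))/44036 = (-8045 - 5443/21)*(1/44036) = -174388/21*1/44036 = -43597/231189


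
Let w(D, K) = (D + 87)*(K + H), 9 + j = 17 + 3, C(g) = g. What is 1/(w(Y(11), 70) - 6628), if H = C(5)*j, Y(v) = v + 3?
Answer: 1/5997 ≈ 0.00016675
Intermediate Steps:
j = 11 (j = -9 + (17 + 3) = -9 + 20 = 11)
Y(v) = 3 + v
H = 55 (H = 5*11 = 55)
w(D, K) = (55 + K)*(87 + D) (w(D, K) = (D + 87)*(K + 55) = (87 + D)*(55 + K) = (55 + K)*(87 + D))
1/(w(Y(11), 70) - 6628) = 1/((4785 + 55*(3 + 11) + 87*70 + (3 + 11)*70) - 6628) = 1/((4785 + 55*14 + 6090 + 14*70) - 6628) = 1/((4785 + 770 + 6090 + 980) - 6628) = 1/(12625 - 6628) = 1/5997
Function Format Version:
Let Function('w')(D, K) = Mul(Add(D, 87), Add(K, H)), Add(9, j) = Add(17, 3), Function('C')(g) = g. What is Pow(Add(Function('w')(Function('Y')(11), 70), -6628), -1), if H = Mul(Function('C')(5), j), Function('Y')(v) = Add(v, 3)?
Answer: Rational(1, 5997) ≈ 0.00016675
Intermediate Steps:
j = 11 (j = Add(-9, Add(17, 3)) = Add(-9, 20) = 11)
Function('Y')(v) = Add(3, v)
H = 55 (H = Mul(5, 11) = 55)
Function('w')(D, K) = Mul(Add(55, K), Add(87, D)) (Function('w')(D, K) = Mul(Add(D, 87), Add(K, 55)) = Mul(Add(87, D), Add(55, K)) = Mul(Add(55, K), Add(87, D)))
Pow(Add(Function('w')(Function('Y')(11), 70), -6628), -1) = Pow(Add(Add(4785, Mul(55, Add(3, 11)), Mul(87, 70), Mul(Add(3, 11), 70)), -6628), -1) = Pow(Add(Add(4785, Mul(55, 14), 6090, Mul(14, 70)), -6628), -1) = Pow(Add(Add(4785, 770, 6090, 980), -6628), -1) = Pow(Add(12625, -6628), -1) = Pow(5997, -1) = Rational(1, 5997)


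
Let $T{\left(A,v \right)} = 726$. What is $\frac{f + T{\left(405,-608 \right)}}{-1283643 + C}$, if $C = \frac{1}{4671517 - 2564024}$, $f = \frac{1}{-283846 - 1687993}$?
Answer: $- \frac{3016992379761709}{5334354203909499322} \approx -0.00056558$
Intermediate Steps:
$f = - \frac{1}{1971839}$ ($f = \frac{1}{-1971839} = - \frac{1}{1971839} \approx -5.0714 \cdot 10^{-7}$)
$C = \frac{1}{2107493} \approx 4.745 \cdot 10^{-7}$
$\frac{f + T{\left(405,-608 \right)}}{-1283643 + C} = \frac{- \frac{1}{1971839} + 726}{-1283643 + \frac{1}{2107493}} = \frac{1431555113}{1971839 \left(- \frac{2705268636998}{2107493}\right)} = \frac{1431555113}{1971839} \left(- \frac{2107493}{2705268636998}\right) = - \frac{3016992379761709}{5334354203909499322}$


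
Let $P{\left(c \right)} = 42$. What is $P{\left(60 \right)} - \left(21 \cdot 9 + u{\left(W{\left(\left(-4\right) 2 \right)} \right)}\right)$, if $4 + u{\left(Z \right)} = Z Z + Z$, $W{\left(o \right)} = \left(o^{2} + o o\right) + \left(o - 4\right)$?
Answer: $-13715$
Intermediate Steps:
$W{\left(o \right)} = -4 + o + 2 o^{2}$ ($W{\left(o \right)} = \left(o^{2} + o^{2}\right) + \left(o - 4\right) = 2 o^{2} + \left(-4 + o\right) = -4 + o + 2 o^{2}$)
$u{\left(Z \right)} = -4 + Z + Z^{2}$ ($u{\left(Z \right)} = -4 + \left(Z Z + Z\right) = -4 + \left(Z^{2} + Z\right) = -4 + \left(Z + Z^{2}\right) = -4 + Z + Z^{2}$)
$P{\left(60 \right)} - \left(21 \cdot 9 + u{\left(W{\left(\left(-4\right) 2 \right)} \right)}\right) = 42 - \left(21 \cdot 9 - \left(-112 - \left(-4 - 8 + 2 \left(\left(-4\right) 2\right)^{2}\right)^{2}\right)\right) = 42 - \left(189 - \left(-112 - \left(-4 - 8 + 2 \left(-8\right)^{2}\right)^{2}\right)\right) = 42 - \left(189 - \left(-112 - \left(-4 - 8 + 2 \cdot 64\right)^{2}\right)\right) = 42 - \left(189 - \left(-112 - \left(-4 - 8 + 128\right)^{2}\right)\right) = 42 - \left(189 + \left(-4 + 116 + 116^{2}\right)\right) = 42 - \left(189 + \left(-4 + 116 + 13456\right)\right) = 42 - \left(189 + 13568\right) = 42 - 13757 = -13715$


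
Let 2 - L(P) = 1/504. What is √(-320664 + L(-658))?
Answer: I*√2262591086/84 ≈ 566.27*I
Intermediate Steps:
L(P) = 1007/504 (L(P) = 2 - 1/504 = 1007/504)
√(-320664 + L(-658)) = √(-320664 + 1007/504) = √(-161613649/504) = I*√2262591086/84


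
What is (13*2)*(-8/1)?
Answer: -208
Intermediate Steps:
(13*2)*(-8/1) = 26*(-8*1) = 26*(-8) = -208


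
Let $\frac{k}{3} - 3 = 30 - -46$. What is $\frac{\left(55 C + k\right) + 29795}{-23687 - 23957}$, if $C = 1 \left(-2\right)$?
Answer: $- \frac{14961}{23822} \approx -0.62803$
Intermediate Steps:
$k = 237$ ($k = 9 + 3 \left(30 - -46\right) = 9 + 3 \left(30 + 46\right) = 9 + 3 \cdot 76 = 9 + 228 = 237$)
$C = -2$
$\frac{\left(55 C + k\right) + 29795}{-23687 - 23957} = \frac{\left(55 \left(-2\right) + 237\right) + 29795}{-23687 - 23957} = \frac{\left(-110 + 237\right) + 29795}{-47644} = \left(127 + 29795\right) \left(- \frac{1}{47644}\right) = 29922 \left(- \frac{1}{47644}\right) = - \frac{14961}{23822}$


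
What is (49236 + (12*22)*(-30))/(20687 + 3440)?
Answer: 41316/24127 ≈ 1.7124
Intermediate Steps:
(49236 + (12*22)*(-30))/(20687 + 3440) = (49236 + 264*(-30))/24127 = (49236 - 7920)*(1/24127) = 41316*(1/24127) = 41316/24127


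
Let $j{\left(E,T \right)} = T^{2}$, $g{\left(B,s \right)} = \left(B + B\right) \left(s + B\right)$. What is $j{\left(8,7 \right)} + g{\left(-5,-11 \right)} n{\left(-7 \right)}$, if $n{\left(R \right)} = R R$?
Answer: $7889$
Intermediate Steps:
$g{\left(B,s \right)} = 2 B \left(B + s\right)$
$n{\left(R \right)} = R^{2}$
$j{\left(8,7 \right)} + g{\left(-5,-11 \right)} n{\left(-7 \right)} = 7^{2} + 2 \left(-5\right) \left(-5 - 11\right) \left(-7\right)^{2} = 49 + 2 \left(-5\right) \left(-16\right) 49 = 49 + 160 \cdot 49 = 49 + 7840 = 7889$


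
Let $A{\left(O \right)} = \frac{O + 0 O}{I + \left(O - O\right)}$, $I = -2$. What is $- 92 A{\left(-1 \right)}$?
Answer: $-46$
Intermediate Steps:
$A{\left(O \right)} = - \frac{O}{2}$ ($A{\left(O \right)} = \frac{O + 0 O}{-2 + \left(O - O\right)} = \frac{O + 0}{-2 + 0} = \frac{O}{-2} = O \left(- \frac{1}{2}\right) = - \frac{O}{2}$)
$- 92 A{\left(-1 \right)} = - 92 \left(\left(- \frac{1}{2}\right) \left(-1\right)\right) = \left(-92\right) \frac{1}{2} = -46$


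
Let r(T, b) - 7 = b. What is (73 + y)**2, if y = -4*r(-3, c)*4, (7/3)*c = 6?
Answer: 314721/49 ≈ 6422.9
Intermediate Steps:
c = 18/7 (c = (3/7)*6 = 18/7 ≈ 2.5714)
r(T, b) = 7 + b
y = -1072/7 (y = -4*(7 + 18/7)*4 = -4*67/7*4 = -268/7*4 = -1072/7 ≈ -153.14)
(73 + y)**2 = (73 - 1072/7)**2 = (-561/7)**2 = 314721/49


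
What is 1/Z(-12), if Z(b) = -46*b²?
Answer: -1/6624 ≈ -0.00015097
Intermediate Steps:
1/Z(-12) = 1/(-46*(-12)²) = 1/(-46*144) = 1/(-6624) = -1/6624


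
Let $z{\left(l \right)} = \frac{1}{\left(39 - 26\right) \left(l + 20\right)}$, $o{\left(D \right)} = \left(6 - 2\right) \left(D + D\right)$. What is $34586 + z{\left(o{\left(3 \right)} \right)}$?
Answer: $\frac{19783193}{572} \approx 34586.0$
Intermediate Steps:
$o{\left(D \right)} = 8 D$ ($o{\left(D \right)} = 4 \cdot 2 D = 8 D$)
$z{\left(l \right)} = \frac{1}{260 + 13 l}$ ($z{\left(l \right)} = \frac{1}{13 \left(20 + l\right)} = \frac{1}{260 + 13 l}$)
$34586 + z{\left(o{\left(3 \right)} \right)} = 34586 + \frac{1}{13 \left(20 + 8 \cdot 3\right)} = 34586 + \frac{1}{13 \left(20 + 24\right)} = 34586 + \frac{1}{13 \cdot 44} = 34586 + \frac{1}{13} \cdot \frac{1}{44} = 34586 + \frac{1}{572} = \frac{19783193}{572}$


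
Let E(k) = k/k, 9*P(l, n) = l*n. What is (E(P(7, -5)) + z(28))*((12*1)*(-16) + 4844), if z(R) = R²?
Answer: 3651820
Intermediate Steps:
P(l, n) = l*n/9 (P(l, n) = (l*n)/9 = l*n/9)
E(k) = 1
(E(P(7, -5)) + z(28))*((12*1)*(-16) + 4844) = (1 + 28²)*((12*1)*(-16) + 4844) = (1 + 784)*(12*(-16) + 4844) = 785*(-192 + 4844) = 785*4652 = 3651820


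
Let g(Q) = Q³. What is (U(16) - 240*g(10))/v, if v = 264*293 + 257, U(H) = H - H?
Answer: -240000/77609 ≈ -3.0924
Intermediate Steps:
U(H) = 0
v = 77609 (v = 77352 + 257 = 77609)
(U(16) - 240*g(10))/v = (0 - 240*10³)/77609 = (0 - 240*1000)*(1/77609) = (0 - 240000)*(1/77609) = -240000*1/77609 = -240000/77609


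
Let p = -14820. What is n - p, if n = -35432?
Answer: -20612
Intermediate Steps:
n - p = -35432 - 1*(-14820) = -35432 + 14820 = -20612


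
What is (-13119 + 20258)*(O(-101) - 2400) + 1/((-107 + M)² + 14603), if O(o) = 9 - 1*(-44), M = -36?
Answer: -587304427115/35052 ≈ -1.6755e+7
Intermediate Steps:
O(o) = 53 (O(o) = 9 + 44 = 53)
(-13119 + 20258)*(O(-101) - 2400) + 1/((-107 + M)² + 14603) = (-13119 + 20258)*(53 - 2400) + 1/((-107 - 36)² + 14603) = 7139*(-2347) + 1/((-143)² + 14603) = -16755233 + 1/(20449 + 14603) = -16755233 + 1/35052 = -587304427115/35052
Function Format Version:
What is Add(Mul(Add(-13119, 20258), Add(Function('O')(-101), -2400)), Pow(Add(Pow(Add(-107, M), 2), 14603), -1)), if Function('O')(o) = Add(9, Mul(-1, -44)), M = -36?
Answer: Rational(-587304427115, 35052) ≈ -1.6755e+7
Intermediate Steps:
Function('O')(o) = 53 (Function('O')(o) = Add(9, 44) = 53)
Add(Mul(Add(-13119, 20258), Add(Function('O')(-101), -2400)), Pow(Add(Pow(Add(-107, M), 2), 14603), -1)) = Add(Mul(Add(-13119, 20258), Add(53, -2400)), Pow(Add(Pow(Add(-107, -36), 2), 14603), -1)) = Add(Mul(7139, -2347), Pow(Add(Pow(-143, 2), 14603), -1)) = Add(-16755233, Pow(Add(20449, 14603), -1)) = Add(-16755233, Pow(35052, -1)) = Add(-16755233, Rational(1, 35052)) = Rational(-587304427115, 35052)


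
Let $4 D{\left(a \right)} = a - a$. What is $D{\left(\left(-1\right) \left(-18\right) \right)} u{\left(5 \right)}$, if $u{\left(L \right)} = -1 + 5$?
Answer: $0$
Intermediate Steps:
$u{\left(L \right)} = 4$
$D{\left(a \right)} = 0$ ($D{\left(a \right)} = \frac{a - a}{4} = \frac{1}{4} \cdot 0 = 0$)
$D{\left(\left(-1\right) \left(-18\right) \right)} u{\left(5 \right)} = 0 \cdot 4 = 0$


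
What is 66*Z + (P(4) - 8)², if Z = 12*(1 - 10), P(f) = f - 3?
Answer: -7079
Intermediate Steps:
P(f) = -3 + f
Z = -108 (Z = 12*(-9) = -108)
66*Z + (P(4) - 8)² = 66*(-108) + ((-3 + 4) - 8)² = -7128 + (1 - 8)² = -7128 + (-7)² = -7128 + 49 = -7079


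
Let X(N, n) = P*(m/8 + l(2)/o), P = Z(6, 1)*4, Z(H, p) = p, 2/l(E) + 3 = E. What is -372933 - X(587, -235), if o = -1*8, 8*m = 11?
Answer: -5966955/16 ≈ -3.7293e+5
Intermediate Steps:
l(E) = 2/(-3 + E)
m = 11/8 (m = (1/8)*11 = 11/8 ≈ 1.3750)
o = -8
P = 4 (P = 1*4 = 4)
X(N, n) = 27/16 (X(N, n) = 4*((11/8)/8 + (2/(-3 + 2))/(-8)) = 4*((11/8)*(1/8) + (2/(-1))*(-1/8)) = 4*(11/64 + (2*(-1))*(-1/8)) = 4*(11/64 - 2*(-1/8)) = 4*(11/64 + 1/4) = 4*(27/64) = 27/16)
-372933 - X(587, -235) = -372933 - 1*27/16 = -372933 - 27/16 = -5966955/16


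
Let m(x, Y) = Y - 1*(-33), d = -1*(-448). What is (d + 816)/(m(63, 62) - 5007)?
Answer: -79/307 ≈ -0.25733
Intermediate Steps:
d = 448
m(x, Y) = 33 + Y (m(x, Y) = Y + 33 = 33 + Y)
(d + 816)/(m(63, 62) - 5007) = (448 + 816)/((33 + 62) - 5007) = 1264/(95 - 5007) = 1264/(-4912) = 1264*(-1/4912) = -79/307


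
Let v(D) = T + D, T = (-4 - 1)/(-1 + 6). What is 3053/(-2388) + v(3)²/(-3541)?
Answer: -10820225/8455908 ≈ -1.2796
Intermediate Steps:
T = -1 (T = -5/5 = -5*⅕ = -1)
v(D) = -1 + D
3053/(-2388) + v(3)²/(-3541) = 3053/(-2388) + (-1 + 3)²/(-3541) = 3053*(-1/2388) + 2²*(-1/3541) = -3053/2388 + 4*(-1/3541) = -3053/2388 - 4/3541 = -10820225/8455908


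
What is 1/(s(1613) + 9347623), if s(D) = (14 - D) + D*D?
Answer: 1/11947793 ≈ 8.3698e-8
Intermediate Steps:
s(D) = 14 + D² - D (s(D) = (14 - D) + D² = 14 + D² - D)
1/(s(1613) + 9347623) = 1/((14 + 1613² - 1*1613) + 9347623) = 1/((14 + 2601769 - 1613) + 9347623) = 1/(2600170 + 9347623) = 1/11947793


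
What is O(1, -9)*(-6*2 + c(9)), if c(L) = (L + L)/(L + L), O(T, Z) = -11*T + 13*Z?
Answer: 1408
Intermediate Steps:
c(L) = 1 (c(L) = (2*L)/((2*L)) = (2*L)*(1/(2*L)) = 1)
O(1, -9)*(-6*2 + c(9)) = (-11*1 + 13*(-9))*(-6*2 + 1) = (-11 - 117)*(-12 + 1) = -128*(-11) = 1408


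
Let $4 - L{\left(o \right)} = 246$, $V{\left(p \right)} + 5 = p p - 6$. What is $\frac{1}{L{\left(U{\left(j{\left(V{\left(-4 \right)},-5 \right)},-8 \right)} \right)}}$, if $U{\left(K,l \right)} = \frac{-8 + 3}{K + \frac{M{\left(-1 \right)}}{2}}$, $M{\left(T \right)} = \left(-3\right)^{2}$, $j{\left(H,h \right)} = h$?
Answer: $- \frac{1}{242} \approx -0.0041322$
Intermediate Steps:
$V{\left(p \right)} = -11 + p^{2}$ ($V{\left(p \right)} = -5 + \left(p p - 6\right) = -5 + \left(p^{2} - 6\right) = -5 + \left(-6 + p^{2}\right) = -11 + p^{2}$)
$M{\left(T \right)} = 9$
$U{\left(K,l \right)} = - \frac{5}{\frac{9}{2} + K}$ ($U{\left(K,l \right)} = \frac{-8 + 3}{K + \frac{9}{2}} = - \frac{5}{K + 9 \cdot \frac{1}{2}} = - \frac{5}{K + \frac{9}{2}} = - \frac{5}{\frac{9}{2} + K}$)
$L{\left(o \right)} = -242$ ($L{\left(o \right)} = 4 - 246 = -242$)
$\frac{1}{L{\left(U{\left(j{\left(V{\left(-4 \right)},-5 \right)},-8 \right)} \right)}} = \frac{1}{-242} = - \frac{1}{242}$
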